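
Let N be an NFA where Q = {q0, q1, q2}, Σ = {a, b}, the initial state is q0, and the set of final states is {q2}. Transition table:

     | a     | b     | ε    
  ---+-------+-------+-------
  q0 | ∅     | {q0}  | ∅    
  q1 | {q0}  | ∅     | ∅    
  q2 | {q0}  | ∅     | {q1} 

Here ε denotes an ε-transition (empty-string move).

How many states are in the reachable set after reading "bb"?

1

Start in {q0}.
Read 'b': {q0} → {q0}.
Read 'b': {q0} → {q0}.
That set has 1 state.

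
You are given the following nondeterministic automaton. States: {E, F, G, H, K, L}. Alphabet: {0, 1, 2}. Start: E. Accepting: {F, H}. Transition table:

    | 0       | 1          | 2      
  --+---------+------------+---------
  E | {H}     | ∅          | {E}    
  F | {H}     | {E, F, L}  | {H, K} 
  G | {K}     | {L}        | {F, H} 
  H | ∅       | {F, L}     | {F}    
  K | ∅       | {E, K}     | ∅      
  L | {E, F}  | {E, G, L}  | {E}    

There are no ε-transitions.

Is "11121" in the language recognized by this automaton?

Start in {E}.
Read '1': E→∅; now ∅.
The set is empty and remains empty for the remaining 4 symbols.
The final set ∅ contains no accepting state.

No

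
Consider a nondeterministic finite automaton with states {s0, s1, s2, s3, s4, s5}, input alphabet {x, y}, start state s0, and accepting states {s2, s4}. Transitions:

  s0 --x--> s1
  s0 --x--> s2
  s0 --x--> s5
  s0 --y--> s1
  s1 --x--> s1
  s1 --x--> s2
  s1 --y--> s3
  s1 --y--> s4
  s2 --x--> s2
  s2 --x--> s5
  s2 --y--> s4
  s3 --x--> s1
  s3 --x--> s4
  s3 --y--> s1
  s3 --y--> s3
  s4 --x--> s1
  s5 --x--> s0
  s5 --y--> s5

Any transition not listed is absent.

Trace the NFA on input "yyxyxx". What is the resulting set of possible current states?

{s1, s2}

Start in {s0}.
Read 'y': {s0} → {s1}.
Read 'y': {s1} → {s3, s4}.
Read 'x': {s3, s4} → {s1, s4}.
Read 'y': {s1, s4} → {s3, s4}.
Read 'x': {s3, s4} → {s1, s4}.
Read 'x': {s1, s4} → {s1, s2}.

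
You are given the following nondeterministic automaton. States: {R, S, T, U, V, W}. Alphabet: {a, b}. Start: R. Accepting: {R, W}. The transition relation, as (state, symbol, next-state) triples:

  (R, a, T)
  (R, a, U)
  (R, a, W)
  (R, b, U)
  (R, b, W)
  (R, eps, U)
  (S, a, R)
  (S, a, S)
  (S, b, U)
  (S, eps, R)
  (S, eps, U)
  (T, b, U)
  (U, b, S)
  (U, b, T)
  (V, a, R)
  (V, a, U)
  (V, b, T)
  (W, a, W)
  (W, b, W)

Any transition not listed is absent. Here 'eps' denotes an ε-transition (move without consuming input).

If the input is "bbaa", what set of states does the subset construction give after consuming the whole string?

{R, S, T, U, W}

Start: ε-closure({R}) = {R, U}.
Read 'b': R→{U, W}, U→{S, T}; union {S, T, U, W}; ε-closure = {R, S, T, U, W}.
Read 'b': R→{U, W}, S→{U}, T→{U}, U→{S, T}, W→{W}; union {S, T, U, W}; ε-closure = {R, S, T, U, W}.
Read 'a': R→{T, U, W}, S→{R, S}, T→∅, U→∅, W→{W}; now {R, S, T, U, W}.
Read 'a': R→{T, U, W}, S→{R, S}, T→∅, U→∅, W→{W}; now {R, S, T, U, W}.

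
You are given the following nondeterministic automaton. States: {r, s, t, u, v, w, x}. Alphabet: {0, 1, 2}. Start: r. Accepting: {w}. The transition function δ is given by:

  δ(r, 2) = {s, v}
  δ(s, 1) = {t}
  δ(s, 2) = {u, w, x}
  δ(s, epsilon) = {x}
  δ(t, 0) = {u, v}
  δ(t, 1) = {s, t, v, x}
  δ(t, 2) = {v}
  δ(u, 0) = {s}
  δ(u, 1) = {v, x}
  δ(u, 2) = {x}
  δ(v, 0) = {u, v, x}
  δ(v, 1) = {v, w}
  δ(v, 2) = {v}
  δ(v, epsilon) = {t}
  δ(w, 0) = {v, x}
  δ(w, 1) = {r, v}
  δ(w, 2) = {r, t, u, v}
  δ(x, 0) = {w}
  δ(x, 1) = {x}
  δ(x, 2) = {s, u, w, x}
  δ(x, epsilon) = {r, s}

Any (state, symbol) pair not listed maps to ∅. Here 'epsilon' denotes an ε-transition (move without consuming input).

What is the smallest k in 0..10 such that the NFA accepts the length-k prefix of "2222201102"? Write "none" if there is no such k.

Start in {r}.
Read '2': r→{s, v}; union {s, v}; ε-closure = {r, s, t, v, x}.
Read '2': r→{s, v}, s→{u, w, x}, t→{v}, v→{v}, x→{s, u, w, x}; union {s, u, v, w, x}; ε-closure = {r, s, t, u, v, w, x}.
None of the earlier sets intersect F, but {r, s, t, u, v, w, x} does.

2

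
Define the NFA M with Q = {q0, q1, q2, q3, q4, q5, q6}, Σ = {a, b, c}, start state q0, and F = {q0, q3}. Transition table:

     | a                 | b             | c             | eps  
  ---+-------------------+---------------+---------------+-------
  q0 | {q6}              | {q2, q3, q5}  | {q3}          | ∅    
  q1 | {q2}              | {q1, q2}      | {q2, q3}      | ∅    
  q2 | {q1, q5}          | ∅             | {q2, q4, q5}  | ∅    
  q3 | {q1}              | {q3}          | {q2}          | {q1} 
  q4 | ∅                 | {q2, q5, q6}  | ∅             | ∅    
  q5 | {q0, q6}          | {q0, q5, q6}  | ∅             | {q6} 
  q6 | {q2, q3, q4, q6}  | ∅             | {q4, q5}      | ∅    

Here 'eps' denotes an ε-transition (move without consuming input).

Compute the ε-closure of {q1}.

Begin with {q1}.
No ε-moves leave this set, so the closure equals the set itself.

{q1}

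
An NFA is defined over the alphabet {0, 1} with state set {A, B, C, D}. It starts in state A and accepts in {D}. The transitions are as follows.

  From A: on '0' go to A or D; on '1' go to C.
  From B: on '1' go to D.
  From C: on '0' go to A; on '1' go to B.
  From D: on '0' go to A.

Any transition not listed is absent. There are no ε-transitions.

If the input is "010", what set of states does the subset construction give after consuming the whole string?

{A}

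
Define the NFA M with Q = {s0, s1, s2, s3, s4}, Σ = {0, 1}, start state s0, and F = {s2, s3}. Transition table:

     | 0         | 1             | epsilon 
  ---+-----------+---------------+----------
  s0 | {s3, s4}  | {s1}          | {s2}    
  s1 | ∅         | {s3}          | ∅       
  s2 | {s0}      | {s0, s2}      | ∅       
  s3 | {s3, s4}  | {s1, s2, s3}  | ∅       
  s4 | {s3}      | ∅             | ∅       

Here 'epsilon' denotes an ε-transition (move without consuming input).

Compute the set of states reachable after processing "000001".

Start: ε-closure({s0}) = {s0, s2}.
Read '0': s0→{s3, s4}, s2→{s0}; union {s0, s3, s4}; ε-closure = {s0, s2, s3, s4}.
Read '0': s0→{s3, s4}, s2→{s0}, s3→{s3, s4}, s4→{s3}; union {s0, s3, s4}; ε-closure = {s0, s2, s3, s4}.
Read '0': s0→{s3, s4}, s2→{s0}, s3→{s3, s4}, s4→{s3}; union {s0, s3, s4}; ε-closure = {s0, s2, s3, s4}.
Read '0': s0→{s3, s4}, s2→{s0}, s3→{s3, s4}, s4→{s3}; union {s0, s3, s4}; ε-closure = {s0, s2, s3, s4}.
Read '0': s0→{s3, s4}, s2→{s0}, s3→{s3, s4}, s4→{s3}; union {s0, s3, s4}; ε-closure = {s0, s2, s3, s4}.
Read '1': s0→{s1}, s2→{s0, s2}, s3→{s1, s2, s3}, s4→∅; now {s0, s1, s2, s3}.

{s0, s1, s2, s3}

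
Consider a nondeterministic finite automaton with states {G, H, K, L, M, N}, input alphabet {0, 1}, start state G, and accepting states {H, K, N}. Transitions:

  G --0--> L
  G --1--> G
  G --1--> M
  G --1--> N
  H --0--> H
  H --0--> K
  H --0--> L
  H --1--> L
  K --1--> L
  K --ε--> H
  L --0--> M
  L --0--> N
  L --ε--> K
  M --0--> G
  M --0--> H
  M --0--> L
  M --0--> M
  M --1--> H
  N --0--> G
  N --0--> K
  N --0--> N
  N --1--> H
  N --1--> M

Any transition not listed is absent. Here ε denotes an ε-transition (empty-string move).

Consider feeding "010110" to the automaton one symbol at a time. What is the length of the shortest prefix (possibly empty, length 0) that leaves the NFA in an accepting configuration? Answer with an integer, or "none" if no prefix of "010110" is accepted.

1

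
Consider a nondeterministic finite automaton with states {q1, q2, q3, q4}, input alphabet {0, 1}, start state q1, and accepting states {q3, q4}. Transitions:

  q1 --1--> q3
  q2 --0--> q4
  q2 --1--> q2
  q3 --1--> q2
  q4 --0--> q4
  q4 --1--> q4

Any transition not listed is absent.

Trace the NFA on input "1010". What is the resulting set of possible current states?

∅

Start in {q1}.
Read '1': {q1} → {q3}.
Read '0': {q3} → ∅.
The set is empty and remains empty for the remaining 2 symbols.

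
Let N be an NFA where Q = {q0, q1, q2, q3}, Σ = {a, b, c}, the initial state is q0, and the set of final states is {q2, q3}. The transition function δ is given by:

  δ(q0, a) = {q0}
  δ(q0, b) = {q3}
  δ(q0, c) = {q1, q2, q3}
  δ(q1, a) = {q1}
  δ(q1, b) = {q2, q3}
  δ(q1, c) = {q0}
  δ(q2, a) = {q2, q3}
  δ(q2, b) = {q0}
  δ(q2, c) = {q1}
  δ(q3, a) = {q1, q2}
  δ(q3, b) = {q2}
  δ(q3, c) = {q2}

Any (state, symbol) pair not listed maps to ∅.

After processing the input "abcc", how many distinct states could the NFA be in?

Start in {q0}.
Read 'a': {q0} → {q0}.
Read 'b': {q0} → {q3}.
Read 'c': {q3} → {q2}.
Read 'c': {q2} → {q1}.
That set has 1 state.

1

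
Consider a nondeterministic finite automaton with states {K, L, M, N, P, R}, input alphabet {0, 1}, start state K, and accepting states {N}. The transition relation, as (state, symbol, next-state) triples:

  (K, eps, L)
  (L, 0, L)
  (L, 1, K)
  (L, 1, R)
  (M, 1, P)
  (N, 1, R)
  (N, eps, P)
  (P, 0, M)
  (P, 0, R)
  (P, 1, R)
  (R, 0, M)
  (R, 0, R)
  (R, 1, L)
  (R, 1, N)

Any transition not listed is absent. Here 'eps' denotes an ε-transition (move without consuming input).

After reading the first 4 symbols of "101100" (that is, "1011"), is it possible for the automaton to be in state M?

No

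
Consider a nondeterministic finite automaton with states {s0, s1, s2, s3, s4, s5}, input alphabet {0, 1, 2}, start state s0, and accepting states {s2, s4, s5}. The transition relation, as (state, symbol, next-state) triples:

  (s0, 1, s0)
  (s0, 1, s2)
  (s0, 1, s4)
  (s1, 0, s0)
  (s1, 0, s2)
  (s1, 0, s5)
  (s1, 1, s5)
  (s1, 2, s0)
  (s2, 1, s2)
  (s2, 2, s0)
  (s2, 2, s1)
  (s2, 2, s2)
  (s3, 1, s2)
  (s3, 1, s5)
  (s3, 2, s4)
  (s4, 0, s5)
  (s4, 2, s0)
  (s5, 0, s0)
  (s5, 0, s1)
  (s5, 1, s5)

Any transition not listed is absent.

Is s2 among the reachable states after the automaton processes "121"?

Yes

Start in {s0}.
Read '1': s0→{s0, s2, s4}; now {s0, s2, s4}.
Read '2': s0→∅, s2→{s0, s1, s2}, s4→{s0}; now {s0, s1, s2}.
Read '1': s0→{s0, s2, s4}, s1→{s5}, s2→{s2}; now {s0, s2, s4, s5}.
State s2 is in {s0, s2, s4, s5}.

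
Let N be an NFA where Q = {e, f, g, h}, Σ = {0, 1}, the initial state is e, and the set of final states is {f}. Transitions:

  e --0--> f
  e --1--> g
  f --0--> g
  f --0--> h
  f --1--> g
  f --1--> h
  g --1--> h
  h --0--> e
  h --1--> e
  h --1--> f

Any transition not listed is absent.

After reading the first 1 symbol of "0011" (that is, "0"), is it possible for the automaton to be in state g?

No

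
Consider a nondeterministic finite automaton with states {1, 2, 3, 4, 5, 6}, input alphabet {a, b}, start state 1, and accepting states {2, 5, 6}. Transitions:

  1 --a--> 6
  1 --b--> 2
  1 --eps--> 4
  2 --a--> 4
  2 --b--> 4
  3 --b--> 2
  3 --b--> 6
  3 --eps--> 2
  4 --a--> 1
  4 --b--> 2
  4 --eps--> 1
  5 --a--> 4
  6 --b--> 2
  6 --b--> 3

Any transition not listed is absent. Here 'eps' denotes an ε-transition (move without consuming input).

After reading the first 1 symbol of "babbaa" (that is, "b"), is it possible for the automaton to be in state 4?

No

Start: ε-closure({1}) = {1, 4}.
Read 'b': 1→{2}, 4→{2}; now {2}.
State 4 is not in {2}.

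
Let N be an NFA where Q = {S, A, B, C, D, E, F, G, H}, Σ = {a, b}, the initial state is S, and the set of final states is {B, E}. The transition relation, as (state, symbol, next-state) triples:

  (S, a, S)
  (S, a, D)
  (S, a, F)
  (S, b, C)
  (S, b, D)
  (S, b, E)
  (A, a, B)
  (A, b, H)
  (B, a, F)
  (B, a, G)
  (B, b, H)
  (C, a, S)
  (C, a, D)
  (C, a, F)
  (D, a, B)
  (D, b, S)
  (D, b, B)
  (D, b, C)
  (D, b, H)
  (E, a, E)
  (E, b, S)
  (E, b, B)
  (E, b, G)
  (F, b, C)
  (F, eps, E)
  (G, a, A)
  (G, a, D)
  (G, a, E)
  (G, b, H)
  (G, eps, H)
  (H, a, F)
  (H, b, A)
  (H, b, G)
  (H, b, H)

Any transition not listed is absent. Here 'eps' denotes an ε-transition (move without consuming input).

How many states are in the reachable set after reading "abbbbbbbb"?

Start in {S}.
Read 'a': S→{S, D, F}; union {S, D, F}; ε-closure = {S, D, E, F}.
Read 'b': S→{C, D, E}, D→{S, B, C, H}, E→{S, B, G}, F→{C}; now {S, B, C, D, E, G, H}.
Read 'b': S→{C, D, E}, B→{H}, C→∅, D→{S, B, C, H}, E→{S, B, G}, G→{H}, H→{A, G, H}; now {S, A, B, C, D, E, G, H}.
Read 'b': S→{C, D, E}, A→{H}, B→{H}, C→∅, D→{S, B, C, H}, E→{S, B, G}, G→{H}, H→{A, G, H}; now {S, A, B, C, D, E, G, H}.
Read 'b': S→{C, D, E}, A→{H}, B→{H}, C→∅, D→{S, B, C, H}, E→{S, B, G}, G→{H}, H→{A, G, H}; now {S, A, B, C, D, E, G, H}.
Read 'b': S→{C, D, E}, A→{H}, B→{H}, C→∅, D→{S, B, C, H}, E→{S, B, G}, G→{H}, H→{A, G, H}; now {S, A, B, C, D, E, G, H}.
Read 'b': S→{C, D, E}, A→{H}, B→{H}, C→∅, D→{S, B, C, H}, E→{S, B, G}, G→{H}, H→{A, G, H}; now {S, A, B, C, D, E, G, H}.
Read 'b': S→{C, D, E}, A→{H}, B→{H}, C→∅, D→{S, B, C, H}, E→{S, B, G}, G→{H}, H→{A, G, H}; now {S, A, B, C, D, E, G, H}.
Read 'b': S→{C, D, E}, A→{H}, B→{H}, C→∅, D→{S, B, C, H}, E→{S, B, G}, G→{H}, H→{A, G, H}; now {S, A, B, C, D, E, G, H}.
That set has 8 states.

8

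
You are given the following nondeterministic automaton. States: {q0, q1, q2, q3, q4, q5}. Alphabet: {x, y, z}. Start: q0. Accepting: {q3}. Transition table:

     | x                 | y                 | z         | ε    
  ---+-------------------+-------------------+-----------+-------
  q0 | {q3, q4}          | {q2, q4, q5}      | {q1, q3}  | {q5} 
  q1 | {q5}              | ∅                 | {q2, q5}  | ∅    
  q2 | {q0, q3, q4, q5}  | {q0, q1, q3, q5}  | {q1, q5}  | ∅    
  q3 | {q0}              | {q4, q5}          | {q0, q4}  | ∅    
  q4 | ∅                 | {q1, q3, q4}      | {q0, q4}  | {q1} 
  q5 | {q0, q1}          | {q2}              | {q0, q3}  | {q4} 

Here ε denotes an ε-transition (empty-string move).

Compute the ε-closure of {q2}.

{q2}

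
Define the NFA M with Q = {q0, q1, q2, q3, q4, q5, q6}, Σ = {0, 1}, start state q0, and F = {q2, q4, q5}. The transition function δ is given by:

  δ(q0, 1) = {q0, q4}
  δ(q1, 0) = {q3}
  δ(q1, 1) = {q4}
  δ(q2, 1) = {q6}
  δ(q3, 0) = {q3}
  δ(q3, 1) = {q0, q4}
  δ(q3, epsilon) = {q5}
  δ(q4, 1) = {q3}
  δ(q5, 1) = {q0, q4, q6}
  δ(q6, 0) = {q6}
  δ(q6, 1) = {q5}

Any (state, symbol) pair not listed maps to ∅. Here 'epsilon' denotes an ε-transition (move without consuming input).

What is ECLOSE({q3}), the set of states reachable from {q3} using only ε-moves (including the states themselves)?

Begin with {q3}.
ε-move q3 → q5; add q5.

{q3, q5}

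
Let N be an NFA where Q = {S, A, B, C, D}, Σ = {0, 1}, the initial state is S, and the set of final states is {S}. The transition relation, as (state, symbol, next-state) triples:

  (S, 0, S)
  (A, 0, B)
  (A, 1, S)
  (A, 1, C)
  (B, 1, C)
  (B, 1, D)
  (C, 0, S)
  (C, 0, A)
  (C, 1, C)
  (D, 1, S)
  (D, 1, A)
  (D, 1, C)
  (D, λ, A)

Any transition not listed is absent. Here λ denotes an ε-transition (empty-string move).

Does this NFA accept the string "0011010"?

No

Start in {S}.
Read '0': {S} → {S}.
Read '0': {S} → {S}.
Read '1': {S} → ∅.
The set is empty and remains empty for the remaining 4 symbols.
The final set ∅ contains no accepting state.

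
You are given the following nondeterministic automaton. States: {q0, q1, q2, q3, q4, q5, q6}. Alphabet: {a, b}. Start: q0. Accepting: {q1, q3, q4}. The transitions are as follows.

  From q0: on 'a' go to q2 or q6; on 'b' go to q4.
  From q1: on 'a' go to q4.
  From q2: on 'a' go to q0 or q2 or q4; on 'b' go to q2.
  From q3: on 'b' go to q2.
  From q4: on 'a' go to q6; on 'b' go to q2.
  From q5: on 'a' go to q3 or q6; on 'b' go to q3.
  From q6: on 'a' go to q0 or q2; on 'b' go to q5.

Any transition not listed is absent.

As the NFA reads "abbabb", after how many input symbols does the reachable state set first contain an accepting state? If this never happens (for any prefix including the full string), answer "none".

3

Start in {q0}.
Read 'a': q0→{q2, q6}; now {q2, q6}.
Read 'b': q2→{q2}, q6→{q5}; now {q2, q5}.
Read 'b': q2→{q2}, q5→{q3}; now {q2, q3}.
None of the earlier sets intersect F, but {q2, q3} does.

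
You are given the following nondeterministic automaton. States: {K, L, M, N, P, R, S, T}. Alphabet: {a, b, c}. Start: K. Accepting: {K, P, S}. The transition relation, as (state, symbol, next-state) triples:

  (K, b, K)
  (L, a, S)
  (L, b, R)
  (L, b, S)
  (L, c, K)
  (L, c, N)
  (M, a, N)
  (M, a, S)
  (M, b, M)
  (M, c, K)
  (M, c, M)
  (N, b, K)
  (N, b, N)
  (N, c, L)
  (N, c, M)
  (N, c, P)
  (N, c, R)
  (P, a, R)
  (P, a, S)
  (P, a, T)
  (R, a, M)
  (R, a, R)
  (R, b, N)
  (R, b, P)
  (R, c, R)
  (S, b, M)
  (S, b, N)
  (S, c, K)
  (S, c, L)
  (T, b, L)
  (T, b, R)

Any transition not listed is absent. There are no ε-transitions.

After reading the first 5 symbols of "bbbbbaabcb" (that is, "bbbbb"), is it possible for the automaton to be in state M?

No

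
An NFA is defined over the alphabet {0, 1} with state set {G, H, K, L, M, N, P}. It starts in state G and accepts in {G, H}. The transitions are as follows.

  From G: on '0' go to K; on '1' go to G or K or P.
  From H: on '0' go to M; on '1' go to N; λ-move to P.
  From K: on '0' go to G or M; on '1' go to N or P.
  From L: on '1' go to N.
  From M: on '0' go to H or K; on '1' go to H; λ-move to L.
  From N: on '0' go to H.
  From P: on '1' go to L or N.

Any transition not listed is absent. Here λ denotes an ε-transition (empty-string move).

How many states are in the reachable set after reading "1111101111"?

Start in {G}.
Read '1': G→{G, K, P}; now {G, K, P}.
Read '1': G→{G, K, P}, K→{N, P}, P→{L, N}; now {G, K, L, N, P}.
Read '1': G→{G, K, P}, K→{N, P}, L→{N}, N→∅, P→{L, N}; now {G, K, L, N, P}.
Read '1': G→{G, K, P}, K→{N, P}, L→{N}, N→∅, P→{L, N}; now {G, K, L, N, P}.
Read '1': G→{G, K, P}, K→{N, P}, L→{N}, N→∅, P→{L, N}; now {G, K, L, N, P}.
Read '0': G→{K}, K→{G, M}, L→∅, N→{H}, P→∅; union {G, H, K, M}; ε-closure = {G, H, K, L, M, P}.
Read '1': G→{G, K, P}, H→{N}, K→{N, P}, L→{N}, M→{H}, P→{L, N}; now {G, H, K, L, N, P}.
Read '1': G→{G, K, P}, H→{N}, K→{N, P}, L→{N}, N→∅, P→{L, N}; now {G, K, L, N, P}.
Read '1': G→{G, K, P}, K→{N, P}, L→{N}, N→∅, P→{L, N}; now {G, K, L, N, P}.
Read '1': G→{G, K, P}, K→{N, P}, L→{N}, N→∅, P→{L, N}; now {G, K, L, N, P}.
That set has 5 states.

5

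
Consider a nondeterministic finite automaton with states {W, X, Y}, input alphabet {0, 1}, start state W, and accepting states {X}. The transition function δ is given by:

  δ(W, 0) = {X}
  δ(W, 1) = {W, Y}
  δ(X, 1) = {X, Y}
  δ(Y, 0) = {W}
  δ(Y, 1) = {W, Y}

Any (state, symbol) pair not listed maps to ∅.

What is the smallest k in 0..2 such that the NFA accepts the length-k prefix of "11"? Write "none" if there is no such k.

none

Start in {W}.
Read '1': W→{W, Y}; now {W, Y}.
Read '1': W→{W, Y}, Y→{W, Y}; now {W, Y}.
No reachable set along the way intersects F.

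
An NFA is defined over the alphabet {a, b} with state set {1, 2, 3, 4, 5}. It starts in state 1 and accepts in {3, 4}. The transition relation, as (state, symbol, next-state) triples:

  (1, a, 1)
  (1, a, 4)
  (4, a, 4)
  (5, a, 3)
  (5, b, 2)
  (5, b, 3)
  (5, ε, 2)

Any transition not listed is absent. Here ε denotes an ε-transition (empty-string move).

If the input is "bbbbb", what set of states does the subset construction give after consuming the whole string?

Start in {1}.
Read 'b': {1} → ∅.
The set is empty and remains empty for the remaining 4 symbols.

∅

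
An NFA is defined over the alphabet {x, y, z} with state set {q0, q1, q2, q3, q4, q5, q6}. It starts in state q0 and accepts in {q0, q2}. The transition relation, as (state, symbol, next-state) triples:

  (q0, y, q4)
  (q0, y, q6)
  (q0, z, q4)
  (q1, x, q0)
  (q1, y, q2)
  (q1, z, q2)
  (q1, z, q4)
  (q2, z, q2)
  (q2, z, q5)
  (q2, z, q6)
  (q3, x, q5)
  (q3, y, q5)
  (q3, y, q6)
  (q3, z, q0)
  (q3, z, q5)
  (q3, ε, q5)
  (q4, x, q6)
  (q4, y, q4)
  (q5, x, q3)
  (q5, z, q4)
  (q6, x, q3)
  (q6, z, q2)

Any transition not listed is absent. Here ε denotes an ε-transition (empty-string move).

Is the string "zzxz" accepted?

No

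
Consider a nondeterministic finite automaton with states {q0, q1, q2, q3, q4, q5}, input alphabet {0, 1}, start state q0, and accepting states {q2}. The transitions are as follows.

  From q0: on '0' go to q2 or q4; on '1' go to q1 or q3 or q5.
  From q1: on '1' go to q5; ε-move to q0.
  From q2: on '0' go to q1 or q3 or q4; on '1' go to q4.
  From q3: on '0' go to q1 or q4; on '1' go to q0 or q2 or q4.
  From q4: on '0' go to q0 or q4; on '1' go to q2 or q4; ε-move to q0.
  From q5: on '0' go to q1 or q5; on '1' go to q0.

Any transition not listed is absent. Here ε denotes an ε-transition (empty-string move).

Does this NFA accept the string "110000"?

Start in {q0}.
Read '1': q0→{q1, q3, q5}; union {q1, q3, q5}; ε-closure = {q0, q1, q3, q5}.
Read '1': q0→{q1, q3, q5}, q1→{q5}, q3→{q0, q2, q4}, q5→{q0}; now {q0, q1, q2, q3, q4, q5}.
Read '0': q0→{q2, q4}, q1→∅, q2→{q1, q3, q4}, q3→{q1, q4}, q4→{q0, q4}, q5→{q1, q5}; now {q0, q1, q2, q3, q4, q5}.
Read '0': q0→{q2, q4}, q1→∅, q2→{q1, q3, q4}, q3→{q1, q4}, q4→{q0, q4}, q5→{q1, q5}; now {q0, q1, q2, q3, q4, q5}.
Read '0': q0→{q2, q4}, q1→∅, q2→{q1, q3, q4}, q3→{q1, q4}, q4→{q0, q4}, q5→{q1, q5}; now {q0, q1, q2, q3, q4, q5}.
Read '0': q0→{q2, q4}, q1→∅, q2→{q1, q3, q4}, q3→{q1, q4}, q4→{q0, q4}, q5→{q1, q5}; now {q0, q1, q2, q3, q4, q5}.
The final set {q0, q1, q2, q3, q4, q5} contains the accepting state q2.

Yes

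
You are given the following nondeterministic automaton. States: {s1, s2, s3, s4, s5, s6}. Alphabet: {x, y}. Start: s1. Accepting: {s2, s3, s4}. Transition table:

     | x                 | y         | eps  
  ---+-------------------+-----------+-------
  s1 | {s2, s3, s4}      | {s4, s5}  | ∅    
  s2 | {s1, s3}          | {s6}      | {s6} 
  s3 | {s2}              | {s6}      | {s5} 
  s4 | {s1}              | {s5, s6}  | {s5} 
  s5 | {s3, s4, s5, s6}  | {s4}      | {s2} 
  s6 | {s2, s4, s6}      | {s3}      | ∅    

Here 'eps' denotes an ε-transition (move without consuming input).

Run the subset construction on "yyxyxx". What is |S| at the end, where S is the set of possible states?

6

Start in {s1}.
Read 'y': {s1} → {s2, s4, s5, s6}.
Read 'y': {s2, s4, s5, s6} → {s2, s3, s4, s5, s6}.
Read 'x': {s2, s3, s4, s5, s6} → {s1, s2, s3, s4, s5, s6}.
Read 'y': {s1, s2, s3, s4, s5, s6} → {s2, s3, s4, s5, s6}.
Read 'x': {s2, s3, s4, s5, s6} → {s1, s2, s3, s4, s5, s6}.
Read 'x': {s1, s2, s3, s4, s5, s6} → {s1, s2, s3, s4, s5, s6}.
That set has 6 states.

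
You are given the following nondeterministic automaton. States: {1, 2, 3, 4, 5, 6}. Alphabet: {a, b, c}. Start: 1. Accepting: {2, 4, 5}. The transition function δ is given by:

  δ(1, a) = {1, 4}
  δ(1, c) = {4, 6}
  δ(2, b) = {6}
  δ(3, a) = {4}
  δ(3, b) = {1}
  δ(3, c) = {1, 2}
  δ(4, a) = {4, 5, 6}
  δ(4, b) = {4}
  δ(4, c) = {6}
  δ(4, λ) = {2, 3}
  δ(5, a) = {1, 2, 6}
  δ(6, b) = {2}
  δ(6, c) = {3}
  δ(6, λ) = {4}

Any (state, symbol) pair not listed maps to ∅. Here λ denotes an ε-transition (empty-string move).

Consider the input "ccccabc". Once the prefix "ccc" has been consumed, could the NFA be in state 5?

No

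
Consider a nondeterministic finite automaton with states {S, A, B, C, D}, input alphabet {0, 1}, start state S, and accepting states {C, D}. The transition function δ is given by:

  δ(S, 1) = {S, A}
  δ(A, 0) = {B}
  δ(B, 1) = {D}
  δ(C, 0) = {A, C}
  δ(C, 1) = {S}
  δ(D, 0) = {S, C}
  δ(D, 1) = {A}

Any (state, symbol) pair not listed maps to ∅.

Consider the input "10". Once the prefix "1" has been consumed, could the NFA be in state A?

Yes

Start in {S}.
Read '1': S→{S, A}; now {S, A}.
State A is in {S, A}.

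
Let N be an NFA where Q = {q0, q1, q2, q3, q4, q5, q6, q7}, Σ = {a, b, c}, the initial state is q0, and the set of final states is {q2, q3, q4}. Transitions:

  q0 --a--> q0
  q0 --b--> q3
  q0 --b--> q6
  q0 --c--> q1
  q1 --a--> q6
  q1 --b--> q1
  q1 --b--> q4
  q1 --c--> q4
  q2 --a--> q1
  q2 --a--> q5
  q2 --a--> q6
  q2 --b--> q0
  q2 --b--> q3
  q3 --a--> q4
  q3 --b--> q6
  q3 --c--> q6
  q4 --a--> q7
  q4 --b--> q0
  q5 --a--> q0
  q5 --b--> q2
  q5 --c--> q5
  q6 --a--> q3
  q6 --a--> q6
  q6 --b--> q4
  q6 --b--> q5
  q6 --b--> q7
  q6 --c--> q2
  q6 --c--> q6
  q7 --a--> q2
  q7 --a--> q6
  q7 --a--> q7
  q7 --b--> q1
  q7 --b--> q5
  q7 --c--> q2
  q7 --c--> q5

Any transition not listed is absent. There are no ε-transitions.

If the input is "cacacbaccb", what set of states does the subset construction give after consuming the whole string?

{q0, q2, q3, q4, q5, q7}

Start in {q0}.
Read 'c': {q0} → {q1}.
Read 'a': {q1} → {q6}.
Read 'c': {q6} → {q2, q6}.
Read 'a': {q2, q6} → {q1, q3, q5, q6}.
Read 'c': {q1, q3, q5, q6} → {q2, q4, q5, q6}.
Read 'b': {q2, q4, q5, q6} → {q0, q2, q3, q4, q5, q7}.
Read 'a': {q0, q2, q3, q4, q5, q7} → {q0, q1, q2, q4, q5, q6, q7}.
Read 'c': {q0, q1, q2, q4, q5, q6, q7} → {q1, q2, q4, q5, q6}.
Read 'c': {q1, q2, q4, q5, q6} → {q2, q4, q5, q6}.
Read 'b': {q2, q4, q5, q6} → {q0, q2, q3, q4, q5, q7}.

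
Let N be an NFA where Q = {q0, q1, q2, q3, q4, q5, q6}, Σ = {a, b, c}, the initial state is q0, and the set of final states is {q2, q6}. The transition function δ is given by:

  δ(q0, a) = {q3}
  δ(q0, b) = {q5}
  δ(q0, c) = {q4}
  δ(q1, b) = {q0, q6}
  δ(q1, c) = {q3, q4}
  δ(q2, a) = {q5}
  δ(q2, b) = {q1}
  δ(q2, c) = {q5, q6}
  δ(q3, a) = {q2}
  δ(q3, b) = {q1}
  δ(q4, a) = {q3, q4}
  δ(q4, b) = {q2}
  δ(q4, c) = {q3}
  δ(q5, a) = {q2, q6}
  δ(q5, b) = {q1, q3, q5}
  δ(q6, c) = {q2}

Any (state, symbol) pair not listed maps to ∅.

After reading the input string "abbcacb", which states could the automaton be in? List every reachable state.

{q1}

Start in {q0}.
Read 'a': {q0} → {q3}.
Read 'b': {q3} → {q1}.
Read 'b': {q1} → {q0, q6}.
Read 'c': {q0, q6} → {q2, q4}.
Read 'a': {q2, q4} → {q3, q4, q5}.
Read 'c': {q3, q4, q5} → {q3}.
Read 'b': {q3} → {q1}.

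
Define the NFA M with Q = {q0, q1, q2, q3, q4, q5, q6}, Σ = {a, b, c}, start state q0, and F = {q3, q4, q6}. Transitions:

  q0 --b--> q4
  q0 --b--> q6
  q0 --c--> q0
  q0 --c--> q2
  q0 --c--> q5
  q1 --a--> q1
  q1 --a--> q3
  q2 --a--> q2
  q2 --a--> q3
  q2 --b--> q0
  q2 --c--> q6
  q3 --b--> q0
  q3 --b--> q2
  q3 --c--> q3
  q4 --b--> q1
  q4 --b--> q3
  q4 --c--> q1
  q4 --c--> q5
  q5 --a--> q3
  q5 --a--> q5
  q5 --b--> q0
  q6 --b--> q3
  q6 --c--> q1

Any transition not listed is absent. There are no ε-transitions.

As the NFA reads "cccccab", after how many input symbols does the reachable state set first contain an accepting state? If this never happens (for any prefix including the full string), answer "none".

Start in {q0}.
Read 'c': q0→{q0, q2, q5}; now {q0, q2, q5}.
Read 'c': q0→{q0, q2, q5}, q2→{q6}, q5→∅; now {q0, q2, q5, q6}.
None of the earlier sets intersect F, but {q0, q2, q5, q6} does.

2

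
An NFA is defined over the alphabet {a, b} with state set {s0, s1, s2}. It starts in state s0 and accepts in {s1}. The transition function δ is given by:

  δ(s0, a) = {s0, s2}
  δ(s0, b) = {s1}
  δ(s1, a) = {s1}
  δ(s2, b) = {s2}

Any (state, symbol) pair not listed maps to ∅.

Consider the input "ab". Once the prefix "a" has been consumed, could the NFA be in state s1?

Start in {s0}.
Read 'a': s0→{s0, s2}; now {s0, s2}.
State s1 is not in {s0, s2}.

No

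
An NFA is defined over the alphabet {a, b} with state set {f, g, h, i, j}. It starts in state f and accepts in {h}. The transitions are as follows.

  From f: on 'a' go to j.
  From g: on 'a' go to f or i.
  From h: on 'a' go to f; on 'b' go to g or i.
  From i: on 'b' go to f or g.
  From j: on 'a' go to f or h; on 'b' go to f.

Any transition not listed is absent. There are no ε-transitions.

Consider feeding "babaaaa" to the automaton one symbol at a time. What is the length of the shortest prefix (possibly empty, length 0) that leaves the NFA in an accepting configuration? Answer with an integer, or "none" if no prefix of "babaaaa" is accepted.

none

Start in {f}.
Read 'b': f→∅; now ∅.
The set is empty and remains empty for the remaining 6 symbols.
No reachable set along the way intersects F.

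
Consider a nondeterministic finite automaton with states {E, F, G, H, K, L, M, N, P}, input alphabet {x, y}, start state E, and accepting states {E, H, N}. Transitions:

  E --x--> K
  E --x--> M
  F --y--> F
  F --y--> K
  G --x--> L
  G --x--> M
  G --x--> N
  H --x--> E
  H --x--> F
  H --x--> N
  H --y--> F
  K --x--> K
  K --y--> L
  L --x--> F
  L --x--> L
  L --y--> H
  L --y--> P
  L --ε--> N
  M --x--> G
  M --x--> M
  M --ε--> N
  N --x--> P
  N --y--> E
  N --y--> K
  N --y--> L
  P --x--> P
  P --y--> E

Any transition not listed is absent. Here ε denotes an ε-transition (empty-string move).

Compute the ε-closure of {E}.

{E}

Begin with {E}.
No ε-moves leave this set, so the closure equals the set itself.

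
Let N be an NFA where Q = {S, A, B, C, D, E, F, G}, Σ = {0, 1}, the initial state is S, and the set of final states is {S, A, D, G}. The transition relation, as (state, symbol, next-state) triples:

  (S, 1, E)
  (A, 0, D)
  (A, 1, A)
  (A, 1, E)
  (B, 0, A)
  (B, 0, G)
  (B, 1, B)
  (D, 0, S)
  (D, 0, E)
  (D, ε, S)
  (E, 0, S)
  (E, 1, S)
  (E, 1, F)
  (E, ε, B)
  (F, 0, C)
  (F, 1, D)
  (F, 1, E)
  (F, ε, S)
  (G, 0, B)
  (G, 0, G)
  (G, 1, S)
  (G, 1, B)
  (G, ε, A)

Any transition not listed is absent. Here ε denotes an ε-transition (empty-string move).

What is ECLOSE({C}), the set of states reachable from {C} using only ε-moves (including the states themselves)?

{C}

Begin with {C}.
No ε-moves leave this set, so the closure equals the set itself.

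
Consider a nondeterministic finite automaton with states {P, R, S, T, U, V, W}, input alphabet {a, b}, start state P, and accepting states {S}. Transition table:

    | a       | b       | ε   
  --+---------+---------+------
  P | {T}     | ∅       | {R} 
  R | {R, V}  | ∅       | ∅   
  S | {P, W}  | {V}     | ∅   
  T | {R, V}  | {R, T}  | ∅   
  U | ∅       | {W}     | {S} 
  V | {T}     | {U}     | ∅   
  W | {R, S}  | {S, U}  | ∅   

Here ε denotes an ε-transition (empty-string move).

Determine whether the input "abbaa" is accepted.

Start: ε-closure({P}) = {P, R}.
Read 'a': P→{T}, R→{R, V}; now {R, T, V}.
Read 'b': R→∅, T→{R, T}, V→{U}; union {R, T, U}; ε-closure = {R, S, T, U}.
Read 'b': R→∅, S→{V}, T→{R, T}, U→{W}; now {R, T, V, W}.
Read 'a': R→{R, V}, T→{R, V}, V→{T}, W→{R, S}; now {R, S, T, V}.
Read 'a': R→{R, V}, S→{P, W}, T→{R, V}, V→{T}; now {P, R, T, V, W}.
The final set {P, R, T, V, W} contains no accepting state.

No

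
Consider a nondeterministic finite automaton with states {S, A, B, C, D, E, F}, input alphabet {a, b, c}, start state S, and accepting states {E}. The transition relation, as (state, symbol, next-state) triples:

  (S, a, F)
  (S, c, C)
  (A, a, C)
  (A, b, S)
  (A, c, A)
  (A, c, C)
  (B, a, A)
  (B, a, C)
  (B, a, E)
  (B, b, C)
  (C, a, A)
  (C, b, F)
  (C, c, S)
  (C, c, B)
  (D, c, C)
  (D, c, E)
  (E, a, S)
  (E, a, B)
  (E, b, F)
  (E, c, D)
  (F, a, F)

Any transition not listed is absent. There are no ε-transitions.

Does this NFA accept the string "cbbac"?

No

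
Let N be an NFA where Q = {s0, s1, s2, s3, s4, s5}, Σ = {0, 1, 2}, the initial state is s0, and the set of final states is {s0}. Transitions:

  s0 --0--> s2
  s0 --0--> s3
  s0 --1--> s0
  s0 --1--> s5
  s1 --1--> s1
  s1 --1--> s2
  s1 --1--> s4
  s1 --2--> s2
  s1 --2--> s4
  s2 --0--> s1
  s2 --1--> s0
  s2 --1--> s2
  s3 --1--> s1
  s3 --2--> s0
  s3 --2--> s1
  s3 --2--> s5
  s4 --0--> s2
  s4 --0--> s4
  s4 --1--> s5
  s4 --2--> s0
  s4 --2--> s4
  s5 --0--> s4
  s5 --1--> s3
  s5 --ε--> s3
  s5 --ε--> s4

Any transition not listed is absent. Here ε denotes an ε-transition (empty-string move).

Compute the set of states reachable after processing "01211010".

{s1, s2, s3, s4}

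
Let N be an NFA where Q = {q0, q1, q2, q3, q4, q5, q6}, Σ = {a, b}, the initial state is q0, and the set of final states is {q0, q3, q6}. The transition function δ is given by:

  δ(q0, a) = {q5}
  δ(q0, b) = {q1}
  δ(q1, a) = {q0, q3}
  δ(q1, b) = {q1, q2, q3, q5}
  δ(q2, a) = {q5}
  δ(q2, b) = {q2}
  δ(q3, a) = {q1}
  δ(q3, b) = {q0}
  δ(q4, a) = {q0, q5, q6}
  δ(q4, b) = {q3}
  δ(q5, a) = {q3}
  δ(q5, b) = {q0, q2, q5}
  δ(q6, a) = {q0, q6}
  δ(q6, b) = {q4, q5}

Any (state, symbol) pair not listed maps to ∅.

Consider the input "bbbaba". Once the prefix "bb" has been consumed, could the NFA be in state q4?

Start in {q0}.
Read 'b': q0→{q1}; now {q1}.
Read 'b': q1→{q1, q2, q3, q5}; now {q1, q2, q3, q5}.
State q4 is not in {q1, q2, q3, q5}.

No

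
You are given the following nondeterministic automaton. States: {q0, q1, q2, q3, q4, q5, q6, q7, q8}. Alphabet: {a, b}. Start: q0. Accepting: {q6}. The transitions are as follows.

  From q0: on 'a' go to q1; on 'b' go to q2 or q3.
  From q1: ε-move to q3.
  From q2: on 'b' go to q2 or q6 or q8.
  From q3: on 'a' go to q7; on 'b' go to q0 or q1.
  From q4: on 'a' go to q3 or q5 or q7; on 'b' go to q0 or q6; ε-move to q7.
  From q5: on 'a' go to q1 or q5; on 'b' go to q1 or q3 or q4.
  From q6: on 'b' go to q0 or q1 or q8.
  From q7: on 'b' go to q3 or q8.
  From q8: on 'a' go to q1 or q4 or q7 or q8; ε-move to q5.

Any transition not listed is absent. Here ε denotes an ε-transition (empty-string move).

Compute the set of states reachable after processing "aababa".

Start in {q0}.
Read 'a': {q0} → {q1, q3}.
Read 'a': {q1, q3} → {q7}.
Read 'b': {q7} → {q3, q5, q8}.
Read 'a': {q3, q5, q8} → {q1, q3, q4, q5, q7, q8}.
Read 'b': {q1, q3, q4, q5, q7, q8} → {q0, q1, q3, q4, q5, q6, q7, q8}.
Read 'a': {q0, q1, q3, q4, q5, q6, q7, q8} → {q1, q3, q4, q5, q7, q8}.

{q1, q3, q4, q5, q7, q8}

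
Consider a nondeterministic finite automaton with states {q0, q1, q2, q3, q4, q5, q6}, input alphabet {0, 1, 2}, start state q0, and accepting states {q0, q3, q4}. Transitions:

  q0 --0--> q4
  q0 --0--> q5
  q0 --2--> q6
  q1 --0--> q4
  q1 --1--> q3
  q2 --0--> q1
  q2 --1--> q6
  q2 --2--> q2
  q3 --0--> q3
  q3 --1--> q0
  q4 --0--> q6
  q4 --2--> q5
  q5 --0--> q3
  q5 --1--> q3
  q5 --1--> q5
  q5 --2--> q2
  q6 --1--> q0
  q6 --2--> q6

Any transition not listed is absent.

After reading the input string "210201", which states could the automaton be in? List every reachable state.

Start in {q0}.
Read '2': q0→{q6}; now {q6}.
Read '1': q6→{q0}; now {q0}.
Read '0': q0→{q4, q5}; now {q4, q5}.
Read '2': q4→{q5}, q5→{q2}; now {q2, q5}.
Read '0': q2→{q1}, q5→{q3}; now {q1, q3}.
Read '1': q1→{q3}, q3→{q0}; now {q0, q3}.

{q0, q3}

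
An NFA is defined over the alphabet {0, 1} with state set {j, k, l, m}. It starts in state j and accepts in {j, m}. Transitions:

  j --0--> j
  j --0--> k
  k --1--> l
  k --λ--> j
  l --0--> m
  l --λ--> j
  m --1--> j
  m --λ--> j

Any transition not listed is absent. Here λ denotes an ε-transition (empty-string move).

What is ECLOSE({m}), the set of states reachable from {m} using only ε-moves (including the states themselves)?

{j, m}

Begin with {m}.
ε-move m → j; add j.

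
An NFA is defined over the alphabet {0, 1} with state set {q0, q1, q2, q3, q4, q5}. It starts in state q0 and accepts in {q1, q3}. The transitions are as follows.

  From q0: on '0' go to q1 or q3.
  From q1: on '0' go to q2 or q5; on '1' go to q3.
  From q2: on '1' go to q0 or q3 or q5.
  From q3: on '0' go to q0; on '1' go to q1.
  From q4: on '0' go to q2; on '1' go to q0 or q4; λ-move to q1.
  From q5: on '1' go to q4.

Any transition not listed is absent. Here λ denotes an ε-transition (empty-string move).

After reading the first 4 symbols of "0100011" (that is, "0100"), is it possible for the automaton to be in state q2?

No

Start in {q0}.
Read '0': q0→{q1, q3}; now {q1, q3}.
Read '1': q1→{q3}, q3→{q1}; now {q1, q3}.
Read '0': q1→{q2, q5}, q3→{q0}; now {q0, q2, q5}.
Read '0': q0→{q1, q3}, q2→∅, q5→∅; now {q1, q3}.
State q2 is not in {q1, q3}.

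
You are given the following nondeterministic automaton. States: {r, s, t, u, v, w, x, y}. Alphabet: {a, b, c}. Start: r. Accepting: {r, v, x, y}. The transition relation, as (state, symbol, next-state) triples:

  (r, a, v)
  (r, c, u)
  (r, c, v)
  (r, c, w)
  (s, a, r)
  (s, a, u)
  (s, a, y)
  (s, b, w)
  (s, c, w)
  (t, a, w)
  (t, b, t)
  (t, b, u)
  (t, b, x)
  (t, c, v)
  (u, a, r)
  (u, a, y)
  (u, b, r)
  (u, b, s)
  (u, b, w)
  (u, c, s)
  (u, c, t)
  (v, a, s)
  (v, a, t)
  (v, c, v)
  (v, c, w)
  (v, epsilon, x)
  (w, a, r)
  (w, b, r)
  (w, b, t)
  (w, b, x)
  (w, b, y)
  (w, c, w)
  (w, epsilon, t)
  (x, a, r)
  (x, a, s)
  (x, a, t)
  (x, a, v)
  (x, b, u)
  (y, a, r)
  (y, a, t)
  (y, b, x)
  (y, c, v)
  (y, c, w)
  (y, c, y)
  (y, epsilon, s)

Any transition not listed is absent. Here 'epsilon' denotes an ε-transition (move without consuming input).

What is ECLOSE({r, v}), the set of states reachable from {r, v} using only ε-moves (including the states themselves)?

Begin with {r, v}.
ε-move v → x; add x.

{r, v, x}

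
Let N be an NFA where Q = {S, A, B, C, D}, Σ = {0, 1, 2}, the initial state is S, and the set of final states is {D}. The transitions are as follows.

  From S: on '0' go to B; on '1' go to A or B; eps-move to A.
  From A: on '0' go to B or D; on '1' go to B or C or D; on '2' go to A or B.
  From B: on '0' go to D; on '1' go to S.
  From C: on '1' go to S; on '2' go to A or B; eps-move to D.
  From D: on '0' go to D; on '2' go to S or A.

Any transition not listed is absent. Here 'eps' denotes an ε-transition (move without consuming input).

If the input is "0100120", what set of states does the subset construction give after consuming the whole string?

∅

Start: ε-closure({S}) = {S, A}.
Read '0': {S, A} → {B, D}.
Read '1': {B, D} → {S, A}.
Read '0': {S, A} → {B, D}.
Read '0': {B, D} → {D}.
Read '1': {D} → ∅.
The set is empty and remains empty for the remaining 2 symbols.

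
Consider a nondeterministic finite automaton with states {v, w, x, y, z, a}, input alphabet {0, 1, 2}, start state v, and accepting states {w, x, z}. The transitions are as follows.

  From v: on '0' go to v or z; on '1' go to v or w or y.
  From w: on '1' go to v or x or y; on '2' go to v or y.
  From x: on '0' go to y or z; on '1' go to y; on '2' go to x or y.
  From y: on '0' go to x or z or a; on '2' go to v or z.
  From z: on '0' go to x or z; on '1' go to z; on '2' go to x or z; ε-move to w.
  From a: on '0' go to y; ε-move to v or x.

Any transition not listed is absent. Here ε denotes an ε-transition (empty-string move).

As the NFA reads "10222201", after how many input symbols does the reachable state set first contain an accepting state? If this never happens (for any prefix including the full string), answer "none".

Start in {v}.
Read '1': v→{v, w, y}; now {v, w, y}.
None of the earlier sets intersect F, but {v, w, y} does.

1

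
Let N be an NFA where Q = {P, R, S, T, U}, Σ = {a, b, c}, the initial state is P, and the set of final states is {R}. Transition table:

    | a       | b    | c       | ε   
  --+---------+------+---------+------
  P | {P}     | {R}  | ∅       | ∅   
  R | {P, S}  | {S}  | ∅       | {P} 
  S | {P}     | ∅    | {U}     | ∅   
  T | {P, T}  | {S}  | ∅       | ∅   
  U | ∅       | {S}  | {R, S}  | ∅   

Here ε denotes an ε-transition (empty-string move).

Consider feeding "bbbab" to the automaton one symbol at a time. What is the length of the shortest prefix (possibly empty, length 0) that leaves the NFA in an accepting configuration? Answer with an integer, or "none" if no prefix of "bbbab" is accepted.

Start in {P}.
Read 'b': {P} → {P, R}.
None of the earlier sets intersect F, but {P, R} does.

1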